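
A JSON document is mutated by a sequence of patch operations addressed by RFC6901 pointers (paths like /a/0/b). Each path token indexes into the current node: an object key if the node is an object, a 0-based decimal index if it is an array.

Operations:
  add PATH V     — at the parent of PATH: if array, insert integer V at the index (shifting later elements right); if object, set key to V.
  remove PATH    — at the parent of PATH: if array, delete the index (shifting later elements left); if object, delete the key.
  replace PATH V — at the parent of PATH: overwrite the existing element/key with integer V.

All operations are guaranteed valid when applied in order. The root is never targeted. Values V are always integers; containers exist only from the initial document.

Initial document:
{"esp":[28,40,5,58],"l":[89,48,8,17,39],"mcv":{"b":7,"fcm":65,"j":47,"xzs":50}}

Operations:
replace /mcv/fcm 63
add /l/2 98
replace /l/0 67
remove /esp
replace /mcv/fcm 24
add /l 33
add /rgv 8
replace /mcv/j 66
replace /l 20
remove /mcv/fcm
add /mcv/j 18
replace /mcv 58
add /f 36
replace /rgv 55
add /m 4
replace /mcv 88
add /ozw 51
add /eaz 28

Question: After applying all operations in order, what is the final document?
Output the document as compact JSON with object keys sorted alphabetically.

Answer: {"eaz":28,"f":36,"l":20,"m":4,"mcv":88,"ozw":51,"rgv":55}

Derivation:
After op 1 (replace /mcv/fcm 63): {"esp":[28,40,5,58],"l":[89,48,8,17,39],"mcv":{"b":7,"fcm":63,"j":47,"xzs":50}}
After op 2 (add /l/2 98): {"esp":[28,40,5,58],"l":[89,48,98,8,17,39],"mcv":{"b":7,"fcm":63,"j":47,"xzs":50}}
After op 3 (replace /l/0 67): {"esp":[28,40,5,58],"l":[67,48,98,8,17,39],"mcv":{"b":7,"fcm":63,"j":47,"xzs":50}}
After op 4 (remove /esp): {"l":[67,48,98,8,17,39],"mcv":{"b":7,"fcm":63,"j":47,"xzs":50}}
After op 5 (replace /mcv/fcm 24): {"l":[67,48,98,8,17,39],"mcv":{"b":7,"fcm":24,"j":47,"xzs":50}}
After op 6 (add /l 33): {"l":33,"mcv":{"b":7,"fcm":24,"j":47,"xzs":50}}
After op 7 (add /rgv 8): {"l":33,"mcv":{"b":7,"fcm":24,"j":47,"xzs":50},"rgv":8}
After op 8 (replace /mcv/j 66): {"l":33,"mcv":{"b":7,"fcm":24,"j":66,"xzs":50},"rgv":8}
After op 9 (replace /l 20): {"l":20,"mcv":{"b":7,"fcm":24,"j":66,"xzs":50},"rgv":8}
After op 10 (remove /mcv/fcm): {"l":20,"mcv":{"b":7,"j":66,"xzs":50},"rgv":8}
After op 11 (add /mcv/j 18): {"l":20,"mcv":{"b":7,"j":18,"xzs":50},"rgv":8}
After op 12 (replace /mcv 58): {"l":20,"mcv":58,"rgv":8}
After op 13 (add /f 36): {"f":36,"l":20,"mcv":58,"rgv":8}
After op 14 (replace /rgv 55): {"f":36,"l":20,"mcv":58,"rgv":55}
After op 15 (add /m 4): {"f":36,"l":20,"m":4,"mcv":58,"rgv":55}
After op 16 (replace /mcv 88): {"f":36,"l":20,"m":4,"mcv":88,"rgv":55}
After op 17 (add /ozw 51): {"f":36,"l":20,"m":4,"mcv":88,"ozw":51,"rgv":55}
After op 18 (add /eaz 28): {"eaz":28,"f":36,"l":20,"m":4,"mcv":88,"ozw":51,"rgv":55}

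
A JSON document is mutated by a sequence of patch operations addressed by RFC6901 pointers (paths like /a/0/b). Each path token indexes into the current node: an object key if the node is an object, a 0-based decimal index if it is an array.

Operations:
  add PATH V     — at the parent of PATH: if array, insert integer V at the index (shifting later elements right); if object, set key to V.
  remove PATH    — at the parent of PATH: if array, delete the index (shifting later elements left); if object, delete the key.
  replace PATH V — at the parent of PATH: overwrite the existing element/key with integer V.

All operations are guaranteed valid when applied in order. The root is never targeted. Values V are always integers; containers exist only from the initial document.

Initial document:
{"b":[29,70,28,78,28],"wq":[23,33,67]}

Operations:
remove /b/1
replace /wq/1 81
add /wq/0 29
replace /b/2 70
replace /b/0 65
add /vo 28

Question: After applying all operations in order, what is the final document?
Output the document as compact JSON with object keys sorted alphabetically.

Answer: {"b":[65,28,70,28],"vo":28,"wq":[29,23,81,67]}

Derivation:
After op 1 (remove /b/1): {"b":[29,28,78,28],"wq":[23,33,67]}
After op 2 (replace /wq/1 81): {"b":[29,28,78,28],"wq":[23,81,67]}
After op 3 (add /wq/0 29): {"b":[29,28,78,28],"wq":[29,23,81,67]}
After op 4 (replace /b/2 70): {"b":[29,28,70,28],"wq":[29,23,81,67]}
After op 5 (replace /b/0 65): {"b":[65,28,70,28],"wq":[29,23,81,67]}
After op 6 (add /vo 28): {"b":[65,28,70,28],"vo":28,"wq":[29,23,81,67]}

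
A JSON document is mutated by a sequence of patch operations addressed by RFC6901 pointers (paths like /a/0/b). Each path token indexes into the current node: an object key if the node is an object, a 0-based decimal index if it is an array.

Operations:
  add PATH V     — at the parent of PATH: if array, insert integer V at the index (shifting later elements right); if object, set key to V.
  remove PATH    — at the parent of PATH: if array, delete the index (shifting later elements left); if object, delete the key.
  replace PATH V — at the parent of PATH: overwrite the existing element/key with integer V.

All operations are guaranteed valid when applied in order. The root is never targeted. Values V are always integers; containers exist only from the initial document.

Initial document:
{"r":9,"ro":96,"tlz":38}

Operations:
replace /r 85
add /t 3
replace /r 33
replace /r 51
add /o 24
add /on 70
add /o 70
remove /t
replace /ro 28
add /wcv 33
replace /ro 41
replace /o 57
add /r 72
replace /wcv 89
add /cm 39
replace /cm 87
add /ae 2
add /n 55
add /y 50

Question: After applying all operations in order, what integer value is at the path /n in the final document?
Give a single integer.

After op 1 (replace /r 85): {"r":85,"ro":96,"tlz":38}
After op 2 (add /t 3): {"r":85,"ro":96,"t":3,"tlz":38}
After op 3 (replace /r 33): {"r":33,"ro":96,"t":3,"tlz":38}
After op 4 (replace /r 51): {"r":51,"ro":96,"t":3,"tlz":38}
After op 5 (add /o 24): {"o":24,"r":51,"ro":96,"t":3,"tlz":38}
After op 6 (add /on 70): {"o":24,"on":70,"r":51,"ro":96,"t":3,"tlz":38}
After op 7 (add /o 70): {"o":70,"on":70,"r":51,"ro":96,"t":3,"tlz":38}
After op 8 (remove /t): {"o":70,"on":70,"r":51,"ro":96,"tlz":38}
After op 9 (replace /ro 28): {"o":70,"on":70,"r":51,"ro":28,"tlz":38}
After op 10 (add /wcv 33): {"o":70,"on":70,"r":51,"ro":28,"tlz":38,"wcv":33}
After op 11 (replace /ro 41): {"o":70,"on":70,"r":51,"ro":41,"tlz":38,"wcv":33}
After op 12 (replace /o 57): {"o":57,"on":70,"r":51,"ro":41,"tlz":38,"wcv":33}
After op 13 (add /r 72): {"o":57,"on":70,"r":72,"ro":41,"tlz":38,"wcv":33}
After op 14 (replace /wcv 89): {"o":57,"on":70,"r":72,"ro":41,"tlz":38,"wcv":89}
After op 15 (add /cm 39): {"cm":39,"o":57,"on":70,"r":72,"ro":41,"tlz":38,"wcv":89}
After op 16 (replace /cm 87): {"cm":87,"o":57,"on":70,"r":72,"ro":41,"tlz":38,"wcv":89}
After op 17 (add /ae 2): {"ae":2,"cm":87,"o":57,"on":70,"r":72,"ro":41,"tlz":38,"wcv":89}
After op 18 (add /n 55): {"ae":2,"cm":87,"n":55,"o":57,"on":70,"r":72,"ro":41,"tlz":38,"wcv":89}
After op 19 (add /y 50): {"ae":2,"cm":87,"n":55,"o":57,"on":70,"r":72,"ro":41,"tlz":38,"wcv":89,"y":50}
Value at /n: 55

Answer: 55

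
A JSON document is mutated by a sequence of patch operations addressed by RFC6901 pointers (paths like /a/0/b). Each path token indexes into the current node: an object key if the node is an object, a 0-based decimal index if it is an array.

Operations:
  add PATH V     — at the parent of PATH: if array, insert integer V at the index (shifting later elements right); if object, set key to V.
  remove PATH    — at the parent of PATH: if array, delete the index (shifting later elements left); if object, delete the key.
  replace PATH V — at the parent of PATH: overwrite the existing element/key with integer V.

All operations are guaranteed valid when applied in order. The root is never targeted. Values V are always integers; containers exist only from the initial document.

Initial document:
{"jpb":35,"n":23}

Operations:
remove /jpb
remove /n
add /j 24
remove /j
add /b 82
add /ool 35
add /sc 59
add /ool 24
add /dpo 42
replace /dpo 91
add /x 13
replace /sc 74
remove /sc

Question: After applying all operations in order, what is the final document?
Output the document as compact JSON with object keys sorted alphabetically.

Answer: {"b":82,"dpo":91,"ool":24,"x":13}

Derivation:
After op 1 (remove /jpb): {"n":23}
After op 2 (remove /n): {}
After op 3 (add /j 24): {"j":24}
After op 4 (remove /j): {}
After op 5 (add /b 82): {"b":82}
After op 6 (add /ool 35): {"b":82,"ool":35}
After op 7 (add /sc 59): {"b":82,"ool":35,"sc":59}
After op 8 (add /ool 24): {"b":82,"ool":24,"sc":59}
After op 9 (add /dpo 42): {"b":82,"dpo":42,"ool":24,"sc":59}
After op 10 (replace /dpo 91): {"b":82,"dpo":91,"ool":24,"sc":59}
After op 11 (add /x 13): {"b":82,"dpo":91,"ool":24,"sc":59,"x":13}
After op 12 (replace /sc 74): {"b":82,"dpo":91,"ool":24,"sc":74,"x":13}
After op 13 (remove /sc): {"b":82,"dpo":91,"ool":24,"x":13}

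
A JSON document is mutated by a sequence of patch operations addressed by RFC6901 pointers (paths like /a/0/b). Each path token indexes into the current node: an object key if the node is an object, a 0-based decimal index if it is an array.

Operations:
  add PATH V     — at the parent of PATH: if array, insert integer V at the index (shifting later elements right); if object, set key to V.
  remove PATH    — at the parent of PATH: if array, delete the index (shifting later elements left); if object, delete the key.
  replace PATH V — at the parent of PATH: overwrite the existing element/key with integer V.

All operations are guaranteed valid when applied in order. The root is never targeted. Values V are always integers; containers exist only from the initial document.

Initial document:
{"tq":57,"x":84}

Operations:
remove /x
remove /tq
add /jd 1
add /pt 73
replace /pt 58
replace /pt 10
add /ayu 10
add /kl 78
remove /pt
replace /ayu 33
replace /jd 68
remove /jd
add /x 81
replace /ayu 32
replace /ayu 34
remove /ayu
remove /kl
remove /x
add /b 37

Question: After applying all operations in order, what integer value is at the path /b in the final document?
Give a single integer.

Answer: 37

Derivation:
After op 1 (remove /x): {"tq":57}
After op 2 (remove /tq): {}
After op 3 (add /jd 1): {"jd":1}
After op 4 (add /pt 73): {"jd":1,"pt":73}
After op 5 (replace /pt 58): {"jd":1,"pt":58}
After op 6 (replace /pt 10): {"jd":1,"pt":10}
After op 7 (add /ayu 10): {"ayu":10,"jd":1,"pt":10}
After op 8 (add /kl 78): {"ayu":10,"jd":1,"kl":78,"pt":10}
After op 9 (remove /pt): {"ayu":10,"jd":1,"kl":78}
After op 10 (replace /ayu 33): {"ayu":33,"jd":1,"kl":78}
After op 11 (replace /jd 68): {"ayu":33,"jd":68,"kl":78}
After op 12 (remove /jd): {"ayu":33,"kl":78}
After op 13 (add /x 81): {"ayu":33,"kl":78,"x":81}
After op 14 (replace /ayu 32): {"ayu":32,"kl":78,"x":81}
After op 15 (replace /ayu 34): {"ayu":34,"kl":78,"x":81}
After op 16 (remove /ayu): {"kl":78,"x":81}
After op 17 (remove /kl): {"x":81}
After op 18 (remove /x): {}
After op 19 (add /b 37): {"b":37}
Value at /b: 37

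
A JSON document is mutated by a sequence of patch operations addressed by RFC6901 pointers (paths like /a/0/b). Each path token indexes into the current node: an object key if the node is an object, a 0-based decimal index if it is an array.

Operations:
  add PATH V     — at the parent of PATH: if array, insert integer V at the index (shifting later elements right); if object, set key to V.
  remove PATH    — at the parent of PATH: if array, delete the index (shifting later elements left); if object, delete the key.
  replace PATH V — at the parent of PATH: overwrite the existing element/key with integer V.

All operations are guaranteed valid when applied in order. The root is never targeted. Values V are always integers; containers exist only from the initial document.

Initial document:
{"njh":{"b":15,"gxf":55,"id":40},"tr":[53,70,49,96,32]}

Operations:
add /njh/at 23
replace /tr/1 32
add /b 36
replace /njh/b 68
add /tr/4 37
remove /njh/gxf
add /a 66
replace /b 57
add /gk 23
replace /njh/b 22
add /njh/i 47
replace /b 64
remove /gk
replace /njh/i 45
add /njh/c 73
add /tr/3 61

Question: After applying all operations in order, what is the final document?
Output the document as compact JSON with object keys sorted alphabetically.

After op 1 (add /njh/at 23): {"njh":{"at":23,"b":15,"gxf":55,"id":40},"tr":[53,70,49,96,32]}
After op 2 (replace /tr/1 32): {"njh":{"at":23,"b":15,"gxf":55,"id":40},"tr":[53,32,49,96,32]}
After op 3 (add /b 36): {"b":36,"njh":{"at":23,"b":15,"gxf":55,"id":40},"tr":[53,32,49,96,32]}
After op 4 (replace /njh/b 68): {"b":36,"njh":{"at":23,"b":68,"gxf":55,"id":40},"tr":[53,32,49,96,32]}
After op 5 (add /tr/4 37): {"b":36,"njh":{"at":23,"b":68,"gxf":55,"id":40},"tr":[53,32,49,96,37,32]}
After op 6 (remove /njh/gxf): {"b":36,"njh":{"at":23,"b":68,"id":40},"tr":[53,32,49,96,37,32]}
After op 7 (add /a 66): {"a":66,"b":36,"njh":{"at":23,"b":68,"id":40},"tr":[53,32,49,96,37,32]}
After op 8 (replace /b 57): {"a":66,"b":57,"njh":{"at":23,"b":68,"id":40},"tr":[53,32,49,96,37,32]}
After op 9 (add /gk 23): {"a":66,"b":57,"gk":23,"njh":{"at":23,"b":68,"id":40},"tr":[53,32,49,96,37,32]}
After op 10 (replace /njh/b 22): {"a":66,"b":57,"gk":23,"njh":{"at":23,"b":22,"id":40},"tr":[53,32,49,96,37,32]}
After op 11 (add /njh/i 47): {"a":66,"b":57,"gk":23,"njh":{"at":23,"b":22,"i":47,"id":40},"tr":[53,32,49,96,37,32]}
After op 12 (replace /b 64): {"a":66,"b":64,"gk":23,"njh":{"at":23,"b":22,"i":47,"id":40},"tr":[53,32,49,96,37,32]}
After op 13 (remove /gk): {"a":66,"b":64,"njh":{"at":23,"b":22,"i":47,"id":40},"tr":[53,32,49,96,37,32]}
After op 14 (replace /njh/i 45): {"a":66,"b":64,"njh":{"at":23,"b":22,"i":45,"id":40},"tr":[53,32,49,96,37,32]}
After op 15 (add /njh/c 73): {"a":66,"b":64,"njh":{"at":23,"b":22,"c":73,"i":45,"id":40},"tr":[53,32,49,96,37,32]}
After op 16 (add /tr/3 61): {"a":66,"b":64,"njh":{"at":23,"b":22,"c":73,"i":45,"id":40},"tr":[53,32,49,61,96,37,32]}

Answer: {"a":66,"b":64,"njh":{"at":23,"b":22,"c":73,"i":45,"id":40},"tr":[53,32,49,61,96,37,32]}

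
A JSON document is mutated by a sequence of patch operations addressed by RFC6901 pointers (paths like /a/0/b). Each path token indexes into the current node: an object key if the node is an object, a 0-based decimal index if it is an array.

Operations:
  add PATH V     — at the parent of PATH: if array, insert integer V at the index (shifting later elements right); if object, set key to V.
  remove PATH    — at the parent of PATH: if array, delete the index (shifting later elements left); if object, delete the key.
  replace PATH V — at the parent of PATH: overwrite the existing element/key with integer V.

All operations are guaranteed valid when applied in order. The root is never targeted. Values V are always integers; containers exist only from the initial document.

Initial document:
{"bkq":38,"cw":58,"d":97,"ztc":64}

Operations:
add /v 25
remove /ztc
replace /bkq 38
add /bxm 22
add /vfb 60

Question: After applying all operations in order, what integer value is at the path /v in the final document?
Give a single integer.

After op 1 (add /v 25): {"bkq":38,"cw":58,"d":97,"v":25,"ztc":64}
After op 2 (remove /ztc): {"bkq":38,"cw":58,"d":97,"v":25}
After op 3 (replace /bkq 38): {"bkq":38,"cw":58,"d":97,"v":25}
After op 4 (add /bxm 22): {"bkq":38,"bxm":22,"cw":58,"d":97,"v":25}
After op 5 (add /vfb 60): {"bkq":38,"bxm":22,"cw":58,"d":97,"v":25,"vfb":60}
Value at /v: 25

Answer: 25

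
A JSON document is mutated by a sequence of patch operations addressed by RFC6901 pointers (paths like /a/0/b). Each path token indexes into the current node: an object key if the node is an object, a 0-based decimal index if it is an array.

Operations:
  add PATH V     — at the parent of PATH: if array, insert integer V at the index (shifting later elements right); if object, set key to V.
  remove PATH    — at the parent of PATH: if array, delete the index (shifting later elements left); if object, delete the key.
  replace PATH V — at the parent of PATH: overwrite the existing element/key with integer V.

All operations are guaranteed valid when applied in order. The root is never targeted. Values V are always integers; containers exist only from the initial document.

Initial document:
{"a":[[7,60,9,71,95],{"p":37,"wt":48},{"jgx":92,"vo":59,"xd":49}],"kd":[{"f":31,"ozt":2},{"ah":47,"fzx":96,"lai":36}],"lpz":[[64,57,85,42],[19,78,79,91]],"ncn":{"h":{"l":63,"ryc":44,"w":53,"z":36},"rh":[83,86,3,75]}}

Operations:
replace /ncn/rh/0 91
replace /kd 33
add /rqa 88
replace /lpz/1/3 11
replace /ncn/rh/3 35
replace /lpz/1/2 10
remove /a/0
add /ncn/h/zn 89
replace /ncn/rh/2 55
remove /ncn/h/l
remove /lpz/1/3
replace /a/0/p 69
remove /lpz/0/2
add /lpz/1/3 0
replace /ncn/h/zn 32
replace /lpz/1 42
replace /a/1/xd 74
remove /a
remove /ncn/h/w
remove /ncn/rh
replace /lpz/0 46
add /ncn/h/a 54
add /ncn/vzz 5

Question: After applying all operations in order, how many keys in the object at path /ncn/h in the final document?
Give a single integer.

After op 1 (replace /ncn/rh/0 91): {"a":[[7,60,9,71,95],{"p":37,"wt":48},{"jgx":92,"vo":59,"xd":49}],"kd":[{"f":31,"ozt":2},{"ah":47,"fzx":96,"lai":36}],"lpz":[[64,57,85,42],[19,78,79,91]],"ncn":{"h":{"l":63,"ryc":44,"w":53,"z":36},"rh":[91,86,3,75]}}
After op 2 (replace /kd 33): {"a":[[7,60,9,71,95],{"p":37,"wt":48},{"jgx":92,"vo":59,"xd":49}],"kd":33,"lpz":[[64,57,85,42],[19,78,79,91]],"ncn":{"h":{"l":63,"ryc":44,"w":53,"z":36},"rh":[91,86,3,75]}}
After op 3 (add /rqa 88): {"a":[[7,60,9,71,95],{"p":37,"wt":48},{"jgx":92,"vo":59,"xd":49}],"kd":33,"lpz":[[64,57,85,42],[19,78,79,91]],"ncn":{"h":{"l":63,"ryc":44,"w":53,"z":36},"rh":[91,86,3,75]},"rqa":88}
After op 4 (replace /lpz/1/3 11): {"a":[[7,60,9,71,95],{"p":37,"wt":48},{"jgx":92,"vo":59,"xd":49}],"kd":33,"lpz":[[64,57,85,42],[19,78,79,11]],"ncn":{"h":{"l":63,"ryc":44,"w":53,"z":36},"rh":[91,86,3,75]},"rqa":88}
After op 5 (replace /ncn/rh/3 35): {"a":[[7,60,9,71,95],{"p":37,"wt":48},{"jgx":92,"vo":59,"xd":49}],"kd":33,"lpz":[[64,57,85,42],[19,78,79,11]],"ncn":{"h":{"l":63,"ryc":44,"w":53,"z":36},"rh":[91,86,3,35]},"rqa":88}
After op 6 (replace /lpz/1/2 10): {"a":[[7,60,9,71,95],{"p":37,"wt":48},{"jgx":92,"vo":59,"xd":49}],"kd":33,"lpz":[[64,57,85,42],[19,78,10,11]],"ncn":{"h":{"l":63,"ryc":44,"w":53,"z":36},"rh":[91,86,3,35]},"rqa":88}
After op 7 (remove /a/0): {"a":[{"p":37,"wt":48},{"jgx":92,"vo":59,"xd":49}],"kd":33,"lpz":[[64,57,85,42],[19,78,10,11]],"ncn":{"h":{"l":63,"ryc":44,"w":53,"z":36},"rh":[91,86,3,35]},"rqa":88}
After op 8 (add /ncn/h/zn 89): {"a":[{"p":37,"wt":48},{"jgx":92,"vo":59,"xd":49}],"kd":33,"lpz":[[64,57,85,42],[19,78,10,11]],"ncn":{"h":{"l":63,"ryc":44,"w":53,"z":36,"zn":89},"rh":[91,86,3,35]},"rqa":88}
After op 9 (replace /ncn/rh/2 55): {"a":[{"p":37,"wt":48},{"jgx":92,"vo":59,"xd":49}],"kd":33,"lpz":[[64,57,85,42],[19,78,10,11]],"ncn":{"h":{"l":63,"ryc":44,"w":53,"z":36,"zn":89},"rh":[91,86,55,35]},"rqa":88}
After op 10 (remove /ncn/h/l): {"a":[{"p":37,"wt":48},{"jgx":92,"vo":59,"xd":49}],"kd":33,"lpz":[[64,57,85,42],[19,78,10,11]],"ncn":{"h":{"ryc":44,"w":53,"z":36,"zn":89},"rh":[91,86,55,35]},"rqa":88}
After op 11 (remove /lpz/1/3): {"a":[{"p":37,"wt":48},{"jgx":92,"vo":59,"xd":49}],"kd":33,"lpz":[[64,57,85,42],[19,78,10]],"ncn":{"h":{"ryc":44,"w":53,"z":36,"zn":89},"rh":[91,86,55,35]},"rqa":88}
After op 12 (replace /a/0/p 69): {"a":[{"p":69,"wt":48},{"jgx":92,"vo":59,"xd":49}],"kd":33,"lpz":[[64,57,85,42],[19,78,10]],"ncn":{"h":{"ryc":44,"w":53,"z":36,"zn":89},"rh":[91,86,55,35]},"rqa":88}
After op 13 (remove /lpz/0/2): {"a":[{"p":69,"wt":48},{"jgx":92,"vo":59,"xd":49}],"kd":33,"lpz":[[64,57,42],[19,78,10]],"ncn":{"h":{"ryc":44,"w":53,"z":36,"zn":89},"rh":[91,86,55,35]},"rqa":88}
After op 14 (add /lpz/1/3 0): {"a":[{"p":69,"wt":48},{"jgx":92,"vo":59,"xd":49}],"kd":33,"lpz":[[64,57,42],[19,78,10,0]],"ncn":{"h":{"ryc":44,"w":53,"z":36,"zn":89},"rh":[91,86,55,35]},"rqa":88}
After op 15 (replace /ncn/h/zn 32): {"a":[{"p":69,"wt":48},{"jgx":92,"vo":59,"xd":49}],"kd":33,"lpz":[[64,57,42],[19,78,10,0]],"ncn":{"h":{"ryc":44,"w":53,"z":36,"zn":32},"rh":[91,86,55,35]},"rqa":88}
After op 16 (replace /lpz/1 42): {"a":[{"p":69,"wt":48},{"jgx":92,"vo":59,"xd":49}],"kd":33,"lpz":[[64,57,42],42],"ncn":{"h":{"ryc":44,"w":53,"z":36,"zn":32},"rh":[91,86,55,35]},"rqa":88}
After op 17 (replace /a/1/xd 74): {"a":[{"p":69,"wt":48},{"jgx":92,"vo":59,"xd":74}],"kd":33,"lpz":[[64,57,42],42],"ncn":{"h":{"ryc":44,"w":53,"z":36,"zn":32},"rh":[91,86,55,35]},"rqa":88}
After op 18 (remove /a): {"kd":33,"lpz":[[64,57,42],42],"ncn":{"h":{"ryc":44,"w":53,"z":36,"zn":32},"rh":[91,86,55,35]},"rqa":88}
After op 19 (remove /ncn/h/w): {"kd":33,"lpz":[[64,57,42],42],"ncn":{"h":{"ryc":44,"z":36,"zn":32},"rh":[91,86,55,35]},"rqa":88}
After op 20 (remove /ncn/rh): {"kd":33,"lpz":[[64,57,42],42],"ncn":{"h":{"ryc":44,"z":36,"zn":32}},"rqa":88}
After op 21 (replace /lpz/0 46): {"kd":33,"lpz":[46,42],"ncn":{"h":{"ryc":44,"z":36,"zn":32}},"rqa":88}
After op 22 (add /ncn/h/a 54): {"kd":33,"lpz":[46,42],"ncn":{"h":{"a":54,"ryc":44,"z":36,"zn":32}},"rqa":88}
After op 23 (add /ncn/vzz 5): {"kd":33,"lpz":[46,42],"ncn":{"h":{"a":54,"ryc":44,"z":36,"zn":32},"vzz":5},"rqa":88}
Size at path /ncn/h: 4

Answer: 4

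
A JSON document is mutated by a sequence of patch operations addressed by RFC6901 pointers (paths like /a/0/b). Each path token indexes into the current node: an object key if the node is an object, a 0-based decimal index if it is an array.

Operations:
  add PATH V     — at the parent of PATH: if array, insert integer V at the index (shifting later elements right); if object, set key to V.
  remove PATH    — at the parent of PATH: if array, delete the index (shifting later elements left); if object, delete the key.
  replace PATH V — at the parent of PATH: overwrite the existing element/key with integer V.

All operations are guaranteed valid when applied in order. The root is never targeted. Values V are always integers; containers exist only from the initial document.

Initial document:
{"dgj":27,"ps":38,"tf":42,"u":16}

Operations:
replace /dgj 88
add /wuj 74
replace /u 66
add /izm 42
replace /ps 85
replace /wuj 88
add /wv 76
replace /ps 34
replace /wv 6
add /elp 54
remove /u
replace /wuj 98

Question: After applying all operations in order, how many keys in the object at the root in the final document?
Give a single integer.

Answer: 7

Derivation:
After op 1 (replace /dgj 88): {"dgj":88,"ps":38,"tf":42,"u":16}
After op 2 (add /wuj 74): {"dgj":88,"ps":38,"tf":42,"u":16,"wuj":74}
After op 3 (replace /u 66): {"dgj":88,"ps":38,"tf":42,"u":66,"wuj":74}
After op 4 (add /izm 42): {"dgj":88,"izm":42,"ps":38,"tf":42,"u":66,"wuj":74}
After op 5 (replace /ps 85): {"dgj":88,"izm":42,"ps":85,"tf":42,"u":66,"wuj":74}
After op 6 (replace /wuj 88): {"dgj":88,"izm":42,"ps":85,"tf":42,"u":66,"wuj":88}
After op 7 (add /wv 76): {"dgj":88,"izm":42,"ps":85,"tf":42,"u":66,"wuj":88,"wv":76}
After op 8 (replace /ps 34): {"dgj":88,"izm":42,"ps":34,"tf":42,"u":66,"wuj":88,"wv":76}
After op 9 (replace /wv 6): {"dgj":88,"izm":42,"ps":34,"tf":42,"u":66,"wuj":88,"wv":6}
After op 10 (add /elp 54): {"dgj":88,"elp":54,"izm":42,"ps":34,"tf":42,"u":66,"wuj":88,"wv":6}
After op 11 (remove /u): {"dgj":88,"elp":54,"izm":42,"ps":34,"tf":42,"wuj":88,"wv":6}
After op 12 (replace /wuj 98): {"dgj":88,"elp":54,"izm":42,"ps":34,"tf":42,"wuj":98,"wv":6}
Size at the root: 7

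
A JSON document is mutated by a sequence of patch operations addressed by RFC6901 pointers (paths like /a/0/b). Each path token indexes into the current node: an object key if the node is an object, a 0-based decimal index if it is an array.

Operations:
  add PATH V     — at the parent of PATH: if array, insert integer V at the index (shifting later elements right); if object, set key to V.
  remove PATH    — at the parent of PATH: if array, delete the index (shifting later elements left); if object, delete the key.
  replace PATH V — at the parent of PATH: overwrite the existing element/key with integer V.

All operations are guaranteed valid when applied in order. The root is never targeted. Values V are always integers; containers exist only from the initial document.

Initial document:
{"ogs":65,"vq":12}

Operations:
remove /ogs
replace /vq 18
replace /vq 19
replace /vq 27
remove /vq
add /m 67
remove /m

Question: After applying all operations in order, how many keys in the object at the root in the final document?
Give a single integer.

Answer: 0

Derivation:
After op 1 (remove /ogs): {"vq":12}
After op 2 (replace /vq 18): {"vq":18}
After op 3 (replace /vq 19): {"vq":19}
After op 4 (replace /vq 27): {"vq":27}
After op 5 (remove /vq): {}
After op 6 (add /m 67): {"m":67}
After op 7 (remove /m): {}
Size at the root: 0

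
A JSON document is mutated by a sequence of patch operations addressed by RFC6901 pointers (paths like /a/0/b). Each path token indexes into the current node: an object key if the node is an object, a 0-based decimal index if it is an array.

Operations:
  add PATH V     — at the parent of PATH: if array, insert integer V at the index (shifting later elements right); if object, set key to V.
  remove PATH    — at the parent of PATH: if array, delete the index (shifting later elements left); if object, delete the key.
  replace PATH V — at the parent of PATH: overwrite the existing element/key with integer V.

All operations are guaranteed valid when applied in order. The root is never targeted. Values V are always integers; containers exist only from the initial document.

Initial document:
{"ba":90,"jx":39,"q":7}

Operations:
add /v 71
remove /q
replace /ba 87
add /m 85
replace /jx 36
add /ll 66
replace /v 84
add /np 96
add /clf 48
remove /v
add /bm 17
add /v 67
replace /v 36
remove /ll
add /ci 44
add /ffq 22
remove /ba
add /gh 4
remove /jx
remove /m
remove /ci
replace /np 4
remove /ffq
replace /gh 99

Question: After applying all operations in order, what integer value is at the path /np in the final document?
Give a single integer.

After op 1 (add /v 71): {"ba":90,"jx":39,"q":7,"v":71}
After op 2 (remove /q): {"ba":90,"jx":39,"v":71}
After op 3 (replace /ba 87): {"ba":87,"jx":39,"v":71}
After op 4 (add /m 85): {"ba":87,"jx":39,"m":85,"v":71}
After op 5 (replace /jx 36): {"ba":87,"jx":36,"m":85,"v":71}
After op 6 (add /ll 66): {"ba":87,"jx":36,"ll":66,"m":85,"v":71}
After op 7 (replace /v 84): {"ba":87,"jx":36,"ll":66,"m":85,"v":84}
After op 8 (add /np 96): {"ba":87,"jx":36,"ll":66,"m":85,"np":96,"v":84}
After op 9 (add /clf 48): {"ba":87,"clf":48,"jx":36,"ll":66,"m":85,"np":96,"v":84}
After op 10 (remove /v): {"ba":87,"clf":48,"jx":36,"ll":66,"m":85,"np":96}
After op 11 (add /bm 17): {"ba":87,"bm":17,"clf":48,"jx":36,"ll":66,"m":85,"np":96}
After op 12 (add /v 67): {"ba":87,"bm":17,"clf":48,"jx":36,"ll":66,"m":85,"np":96,"v":67}
After op 13 (replace /v 36): {"ba":87,"bm":17,"clf":48,"jx":36,"ll":66,"m":85,"np":96,"v":36}
After op 14 (remove /ll): {"ba":87,"bm":17,"clf":48,"jx":36,"m":85,"np":96,"v":36}
After op 15 (add /ci 44): {"ba":87,"bm":17,"ci":44,"clf":48,"jx":36,"m":85,"np":96,"v":36}
After op 16 (add /ffq 22): {"ba":87,"bm":17,"ci":44,"clf":48,"ffq":22,"jx":36,"m":85,"np":96,"v":36}
After op 17 (remove /ba): {"bm":17,"ci":44,"clf":48,"ffq":22,"jx":36,"m":85,"np":96,"v":36}
After op 18 (add /gh 4): {"bm":17,"ci":44,"clf":48,"ffq":22,"gh":4,"jx":36,"m":85,"np":96,"v":36}
After op 19 (remove /jx): {"bm":17,"ci":44,"clf":48,"ffq":22,"gh":4,"m":85,"np":96,"v":36}
After op 20 (remove /m): {"bm":17,"ci":44,"clf":48,"ffq":22,"gh":4,"np":96,"v":36}
After op 21 (remove /ci): {"bm":17,"clf":48,"ffq":22,"gh":4,"np":96,"v":36}
After op 22 (replace /np 4): {"bm":17,"clf":48,"ffq":22,"gh":4,"np":4,"v":36}
After op 23 (remove /ffq): {"bm":17,"clf":48,"gh":4,"np":4,"v":36}
After op 24 (replace /gh 99): {"bm":17,"clf":48,"gh":99,"np":4,"v":36}
Value at /np: 4

Answer: 4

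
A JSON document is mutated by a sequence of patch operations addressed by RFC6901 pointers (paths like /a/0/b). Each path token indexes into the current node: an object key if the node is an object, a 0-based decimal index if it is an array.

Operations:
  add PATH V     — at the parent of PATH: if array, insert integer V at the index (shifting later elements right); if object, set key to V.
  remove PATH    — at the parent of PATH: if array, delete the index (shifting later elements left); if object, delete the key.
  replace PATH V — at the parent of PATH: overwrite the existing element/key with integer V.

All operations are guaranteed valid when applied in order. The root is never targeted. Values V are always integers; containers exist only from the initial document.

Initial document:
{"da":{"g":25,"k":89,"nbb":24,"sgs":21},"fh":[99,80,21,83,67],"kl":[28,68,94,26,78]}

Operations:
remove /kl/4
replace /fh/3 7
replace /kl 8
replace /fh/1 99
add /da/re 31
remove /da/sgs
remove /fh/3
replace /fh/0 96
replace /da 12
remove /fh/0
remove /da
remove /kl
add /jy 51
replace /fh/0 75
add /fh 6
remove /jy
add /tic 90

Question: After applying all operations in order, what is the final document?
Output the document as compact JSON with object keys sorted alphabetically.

Answer: {"fh":6,"tic":90}

Derivation:
After op 1 (remove /kl/4): {"da":{"g":25,"k":89,"nbb":24,"sgs":21},"fh":[99,80,21,83,67],"kl":[28,68,94,26]}
After op 2 (replace /fh/3 7): {"da":{"g":25,"k":89,"nbb":24,"sgs":21},"fh":[99,80,21,7,67],"kl":[28,68,94,26]}
After op 3 (replace /kl 8): {"da":{"g":25,"k":89,"nbb":24,"sgs":21},"fh":[99,80,21,7,67],"kl":8}
After op 4 (replace /fh/1 99): {"da":{"g":25,"k":89,"nbb":24,"sgs":21},"fh":[99,99,21,7,67],"kl":8}
After op 5 (add /da/re 31): {"da":{"g":25,"k":89,"nbb":24,"re":31,"sgs":21},"fh":[99,99,21,7,67],"kl":8}
After op 6 (remove /da/sgs): {"da":{"g":25,"k":89,"nbb":24,"re":31},"fh":[99,99,21,7,67],"kl":8}
After op 7 (remove /fh/3): {"da":{"g":25,"k":89,"nbb":24,"re":31},"fh":[99,99,21,67],"kl":8}
After op 8 (replace /fh/0 96): {"da":{"g":25,"k":89,"nbb":24,"re":31},"fh":[96,99,21,67],"kl":8}
After op 9 (replace /da 12): {"da":12,"fh":[96,99,21,67],"kl":8}
After op 10 (remove /fh/0): {"da":12,"fh":[99,21,67],"kl":8}
After op 11 (remove /da): {"fh":[99,21,67],"kl":8}
After op 12 (remove /kl): {"fh":[99,21,67]}
After op 13 (add /jy 51): {"fh":[99,21,67],"jy":51}
After op 14 (replace /fh/0 75): {"fh":[75,21,67],"jy":51}
After op 15 (add /fh 6): {"fh":6,"jy":51}
After op 16 (remove /jy): {"fh":6}
After op 17 (add /tic 90): {"fh":6,"tic":90}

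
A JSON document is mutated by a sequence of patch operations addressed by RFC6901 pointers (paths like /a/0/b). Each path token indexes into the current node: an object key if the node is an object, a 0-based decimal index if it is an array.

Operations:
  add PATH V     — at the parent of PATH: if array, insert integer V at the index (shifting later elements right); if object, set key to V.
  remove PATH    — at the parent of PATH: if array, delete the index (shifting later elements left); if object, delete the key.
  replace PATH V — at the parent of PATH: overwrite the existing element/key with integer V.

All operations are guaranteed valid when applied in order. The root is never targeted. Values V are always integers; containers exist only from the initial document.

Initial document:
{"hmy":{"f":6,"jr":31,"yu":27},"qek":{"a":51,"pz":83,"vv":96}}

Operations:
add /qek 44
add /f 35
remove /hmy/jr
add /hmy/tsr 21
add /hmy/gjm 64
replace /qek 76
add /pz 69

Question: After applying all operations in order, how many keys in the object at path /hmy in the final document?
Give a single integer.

Answer: 4

Derivation:
After op 1 (add /qek 44): {"hmy":{"f":6,"jr":31,"yu":27},"qek":44}
After op 2 (add /f 35): {"f":35,"hmy":{"f":6,"jr":31,"yu":27},"qek":44}
After op 3 (remove /hmy/jr): {"f":35,"hmy":{"f":6,"yu":27},"qek":44}
After op 4 (add /hmy/tsr 21): {"f":35,"hmy":{"f":6,"tsr":21,"yu":27},"qek":44}
After op 5 (add /hmy/gjm 64): {"f":35,"hmy":{"f":6,"gjm":64,"tsr":21,"yu":27},"qek":44}
After op 6 (replace /qek 76): {"f":35,"hmy":{"f":6,"gjm":64,"tsr":21,"yu":27},"qek":76}
After op 7 (add /pz 69): {"f":35,"hmy":{"f":6,"gjm":64,"tsr":21,"yu":27},"pz":69,"qek":76}
Size at path /hmy: 4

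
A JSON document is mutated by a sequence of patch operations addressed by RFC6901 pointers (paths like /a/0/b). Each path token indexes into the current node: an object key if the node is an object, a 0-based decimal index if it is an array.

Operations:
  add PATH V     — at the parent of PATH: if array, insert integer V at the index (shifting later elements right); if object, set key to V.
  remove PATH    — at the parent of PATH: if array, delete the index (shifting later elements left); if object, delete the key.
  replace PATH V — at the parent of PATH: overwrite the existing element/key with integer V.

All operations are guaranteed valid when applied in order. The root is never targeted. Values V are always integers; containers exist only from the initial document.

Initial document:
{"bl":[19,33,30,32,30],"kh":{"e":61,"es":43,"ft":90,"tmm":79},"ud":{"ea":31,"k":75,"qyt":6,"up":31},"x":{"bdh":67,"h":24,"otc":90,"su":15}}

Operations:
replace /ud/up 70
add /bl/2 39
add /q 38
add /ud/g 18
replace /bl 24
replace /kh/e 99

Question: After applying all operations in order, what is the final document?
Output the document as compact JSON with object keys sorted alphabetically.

Answer: {"bl":24,"kh":{"e":99,"es":43,"ft":90,"tmm":79},"q":38,"ud":{"ea":31,"g":18,"k":75,"qyt":6,"up":70},"x":{"bdh":67,"h":24,"otc":90,"su":15}}

Derivation:
After op 1 (replace /ud/up 70): {"bl":[19,33,30,32,30],"kh":{"e":61,"es":43,"ft":90,"tmm":79},"ud":{"ea":31,"k":75,"qyt":6,"up":70},"x":{"bdh":67,"h":24,"otc":90,"su":15}}
After op 2 (add /bl/2 39): {"bl":[19,33,39,30,32,30],"kh":{"e":61,"es":43,"ft":90,"tmm":79},"ud":{"ea":31,"k":75,"qyt":6,"up":70},"x":{"bdh":67,"h":24,"otc":90,"su":15}}
After op 3 (add /q 38): {"bl":[19,33,39,30,32,30],"kh":{"e":61,"es":43,"ft":90,"tmm":79},"q":38,"ud":{"ea":31,"k":75,"qyt":6,"up":70},"x":{"bdh":67,"h":24,"otc":90,"su":15}}
After op 4 (add /ud/g 18): {"bl":[19,33,39,30,32,30],"kh":{"e":61,"es":43,"ft":90,"tmm":79},"q":38,"ud":{"ea":31,"g":18,"k":75,"qyt":6,"up":70},"x":{"bdh":67,"h":24,"otc":90,"su":15}}
After op 5 (replace /bl 24): {"bl":24,"kh":{"e":61,"es":43,"ft":90,"tmm":79},"q":38,"ud":{"ea":31,"g":18,"k":75,"qyt":6,"up":70},"x":{"bdh":67,"h":24,"otc":90,"su":15}}
After op 6 (replace /kh/e 99): {"bl":24,"kh":{"e":99,"es":43,"ft":90,"tmm":79},"q":38,"ud":{"ea":31,"g":18,"k":75,"qyt":6,"up":70},"x":{"bdh":67,"h":24,"otc":90,"su":15}}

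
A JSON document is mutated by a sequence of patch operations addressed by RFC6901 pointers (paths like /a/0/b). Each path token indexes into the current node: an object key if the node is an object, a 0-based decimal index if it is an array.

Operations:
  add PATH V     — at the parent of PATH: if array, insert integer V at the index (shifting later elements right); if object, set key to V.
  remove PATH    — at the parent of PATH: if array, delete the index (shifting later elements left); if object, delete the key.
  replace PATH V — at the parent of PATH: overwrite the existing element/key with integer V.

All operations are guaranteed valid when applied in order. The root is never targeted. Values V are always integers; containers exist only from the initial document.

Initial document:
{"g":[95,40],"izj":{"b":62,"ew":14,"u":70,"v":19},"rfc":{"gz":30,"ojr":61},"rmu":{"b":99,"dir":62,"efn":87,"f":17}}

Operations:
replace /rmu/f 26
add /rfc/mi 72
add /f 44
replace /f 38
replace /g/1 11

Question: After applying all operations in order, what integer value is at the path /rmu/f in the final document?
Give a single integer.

After op 1 (replace /rmu/f 26): {"g":[95,40],"izj":{"b":62,"ew":14,"u":70,"v":19},"rfc":{"gz":30,"ojr":61},"rmu":{"b":99,"dir":62,"efn":87,"f":26}}
After op 2 (add /rfc/mi 72): {"g":[95,40],"izj":{"b":62,"ew":14,"u":70,"v":19},"rfc":{"gz":30,"mi":72,"ojr":61},"rmu":{"b":99,"dir":62,"efn":87,"f":26}}
After op 3 (add /f 44): {"f":44,"g":[95,40],"izj":{"b":62,"ew":14,"u":70,"v":19},"rfc":{"gz":30,"mi":72,"ojr":61},"rmu":{"b":99,"dir":62,"efn":87,"f":26}}
After op 4 (replace /f 38): {"f":38,"g":[95,40],"izj":{"b":62,"ew":14,"u":70,"v":19},"rfc":{"gz":30,"mi":72,"ojr":61},"rmu":{"b":99,"dir":62,"efn":87,"f":26}}
After op 5 (replace /g/1 11): {"f":38,"g":[95,11],"izj":{"b":62,"ew":14,"u":70,"v":19},"rfc":{"gz":30,"mi":72,"ojr":61},"rmu":{"b":99,"dir":62,"efn":87,"f":26}}
Value at /rmu/f: 26

Answer: 26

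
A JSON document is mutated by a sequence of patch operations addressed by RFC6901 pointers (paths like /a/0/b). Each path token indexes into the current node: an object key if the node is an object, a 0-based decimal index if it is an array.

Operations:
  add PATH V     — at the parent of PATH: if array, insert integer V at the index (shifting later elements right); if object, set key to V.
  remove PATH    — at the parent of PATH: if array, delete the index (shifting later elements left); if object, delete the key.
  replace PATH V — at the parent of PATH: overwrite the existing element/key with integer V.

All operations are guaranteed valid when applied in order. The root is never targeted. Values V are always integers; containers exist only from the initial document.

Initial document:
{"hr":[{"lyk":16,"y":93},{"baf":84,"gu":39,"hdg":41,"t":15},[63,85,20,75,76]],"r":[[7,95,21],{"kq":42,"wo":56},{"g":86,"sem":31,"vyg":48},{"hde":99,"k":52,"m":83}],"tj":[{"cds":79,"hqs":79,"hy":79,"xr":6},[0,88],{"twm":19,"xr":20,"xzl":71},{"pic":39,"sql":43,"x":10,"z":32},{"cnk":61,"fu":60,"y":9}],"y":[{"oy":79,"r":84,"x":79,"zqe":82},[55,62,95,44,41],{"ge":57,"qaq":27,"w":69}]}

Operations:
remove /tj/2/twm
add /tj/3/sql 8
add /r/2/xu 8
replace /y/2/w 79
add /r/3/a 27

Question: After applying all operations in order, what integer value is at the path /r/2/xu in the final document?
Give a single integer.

After op 1 (remove /tj/2/twm): {"hr":[{"lyk":16,"y":93},{"baf":84,"gu":39,"hdg":41,"t":15},[63,85,20,75,76]],"r":[[7,95,21],{"kq":42,"wo":56},{"g":86,"sem":31,"vyg":48},{"hde":99,"k":52,"m":83}],"tj":[{"cds":79,"hqs":79,"hy":79,"xr":6},[0,88],{"xr":20,"xzl":71},{"pic":39,"sql":43,"x":10,"z":32},{"cnk":61,"fu":60,"y":9}],"y":[{"oy":79,"r":84,"x":79,"zqe":82},[55,62,95,44,41],{"ge":57,"qaq":27,"w":69}]}
After op 2 (add /tj/3/sql 8): {"hr":[{"lyk":16,"y":93},{"baf":84,"gu":39,"hdg":41,"t":15},[63,85,20,75,76]],"r":[[7,95,21],{"kq":42,"wo":56},{"g":86,"sem":31,"vyg":48},{"hde":99,"k":52,"m":83}],"tj":[{"cds":79,"hqs":79,"hy":79,"xr":6},[0,88],{"xr":20,"xzl":71},{"pic":39,"sql":8,"x":10,"z":32},{"cnk":61,"fu":60,"y":9}],"y":[{"oy":79,"r":84,"x":79,"zqe":82},[55,62,95,44,41],{"ge":57,"qaq":27,"w":69}]}
After op 3 (add /r/2/xu 8): {"hr":[{"lyk":16,"y":93},{"baf":84,"gu":39,"hdg":41,"t":15},[63,85,20,75,76]],"r":[[7,95,21],{"kq":42,"wo":56},{"g":86,"sem":31,"vyg":48,"xu":8},{"hde":99,"k":52,"m":83}],"tj":[{"cds":79,"hqs":79,"hy":79,"xr":6},[0,88],{"xr":20,"xzl":71},{"pic":39,"sql":8,"x":10,"z":32},{"cnk":61,"fu":60,"y":9}],"y":[{"oy":79,"r":84,"x":79,"zqe":82},[55,62,95,44,41],{"ge":57,"qaq":27,"w":69}]}
After op 4 (replace /y/2/w 79): {"hr":[{"lyk":16,"y":93},{"baf":84,"gu":39,"hdg":41,"t":15},[63,85,20,75,76]],"r":[[7,95,21],{"kq":42,"wo":56},{"g":86,"sem":31,"vyg":48,"xu":8},{"hde":99,"k":52,"m":83}],"tj":[{"cds":79,"hqs":79,"hy":79,"xr":6},[0,88],{"xr":20,"xzl":71},{"pic":39,"sql":8,"x":10,"z":32},{"cnk":61,"fu":60,"y":9}],"y":[{"oy":79,"r":84,"x":79,"zqe":82},[55,62,95,44,41],{"ge":57,"qaq":27,"w":79}]}
After op 5 (add /r/3/a 27): {"hr":[{"lyk":16,"y":93},{"baf":84,"gu":39,"hdg":41,"t":15},[63,85,20,75,76]],"r":[[7,95,21],{"kq":42,"wo":56},{"g":86,"sem":31,"vyg":48,"xu":8},{"a":27,"hde":99,"k":52,"m":83}],"tj":[{"cds":79,"hqs":79,"hy":79,"xr":6},[0,88],{"xr":20,"xzl":71},{"pic":39,"sql":8,"x":10,"z":32},{"cnk":61,"fu":60,"y":9}],"y":[{"oy":79,"r":84,"x":79,"zqe":82},[55,62,95,44,41],{"ge":57,"qaq":27,"w":79}]}
Value at /r/2/xu: 8

Answer: 8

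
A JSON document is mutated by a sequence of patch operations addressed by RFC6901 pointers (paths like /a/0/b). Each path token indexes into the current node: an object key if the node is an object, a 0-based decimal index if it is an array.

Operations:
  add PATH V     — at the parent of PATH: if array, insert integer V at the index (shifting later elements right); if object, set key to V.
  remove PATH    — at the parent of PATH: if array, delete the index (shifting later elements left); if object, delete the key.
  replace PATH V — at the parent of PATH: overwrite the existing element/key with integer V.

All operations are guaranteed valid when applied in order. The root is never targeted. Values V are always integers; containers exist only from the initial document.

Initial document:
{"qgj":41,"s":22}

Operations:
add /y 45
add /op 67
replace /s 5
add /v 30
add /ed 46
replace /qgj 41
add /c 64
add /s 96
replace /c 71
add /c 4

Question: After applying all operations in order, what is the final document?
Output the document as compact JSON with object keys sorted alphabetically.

After op 1 (add /y 45): {"qgj":41,"s":22,"y":45}
After op 2 (add /op 67): {"op":67,"qgj":41,"s":22,"y":45}
After op 3 (replace /s 5): {"op":67,"qgj":41,"s":5,"y":45}
After op 4 (add /v 30): {"op":67,"qgj":41,"s":5,"v":30,"y":45}
After op 5 (add /ed 46): {"ed":46,"op":67,"qgj":41,"s":5,"v":30,"y":45}
After op 6 (replace /qgj 41): {"ed":46,"op":67,"qgj":41,"s":5,"v":30,"y":45}
After op 7 (add /c 64): {"c":64,"ed":46,"op":67,"qgj":41,"s":5,"v":30,"y":45}
After op 8 (add /s 96): {"c":64,"ed":46,"op":67,"qgj":41,"s":96,"v":30,"y":45}
After op 9 (replace /c 71): {"c":71,"ed":46,"op":67,"qgj":41,"s":96,"v":30,"y":45}
After op 10 (add /c 4): {"c":4,"ed":46,"op":67,"qgj":41,"s":96,"v":30,"y":45}

Answer: {"c":4,"ed":46,"op":67,"qgj":41,"s":96,"v":30,"y":45}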